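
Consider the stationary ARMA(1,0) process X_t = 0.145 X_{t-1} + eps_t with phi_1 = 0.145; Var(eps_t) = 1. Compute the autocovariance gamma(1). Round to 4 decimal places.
\gamma(1) = 0.1481

Multiply the model equation by X_{t-k} and take expectations. With theta_0 = psi_0 = 1 and psi_j the MA(infinity) weights, this gives
  gamma(k) - sum_i phi_i gamma(k-i) = c_k,
  c_k = sigma^2 * sum_{j=k..q} theta_j psi_{j-k}   (c_k = 0 for k > q),
using gamma(-m) = gamma(m).
Pure AR (q = 0): c_0 = sigma^2 = 1, c_k = 0 for k >= 1.
Equations for k = 0 and k = 1 (AR order 1):
  gamma(0) = phi_1 gamma(1) + c_0
  gamma(1) = phi_1 gamma(0) + c_1
Substituting the second into the first: gamma(0) (1 - phi_1^2) = c_0 + phi_1 c_1, so
  gamma(0) = c_0 / (1 - phi_1^2) = 1 / (1 - (0.145)^2) = 1 / 0.978975 = 1.021477.
  gamma(1) = phi_1 gamma(0) = (0.145)(1.021477) = 0.148114.
Therefore gamma(1) = 0.1481 (to 4 decimal places).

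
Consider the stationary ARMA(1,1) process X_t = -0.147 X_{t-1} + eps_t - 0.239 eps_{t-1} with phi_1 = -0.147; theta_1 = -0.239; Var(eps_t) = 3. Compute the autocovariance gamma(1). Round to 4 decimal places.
\gamma(1) = -1.2252

Multiply the model equation by X_{t-k} and take expectations. With theta_0 = psi_0 = 1 and psi_j the MA(infinity) weights, this gives
  gamma(k) - sum_i phi_i gamma(k-i) = c_k,
  c_k = sigma^2 * sum_{j=k..q} theta_j psi_{j-k}   (c_k = 0 for k > q),
using gamma(-m) = gamma(m).
psi-weights needed (psi_j = theta_j + sum_i phi_i psi_{j-i}):
  psi_1 = theta_1 + phi_1 = -0.239 + (-0.147) = -0.386
Right-hand sides:
  c_0 = sigma^2 (1 + theta_1 psi_1) = 3 * (1 + (-0.239)(-0.386)) = 3 * 1.092254 = 3.276762
  c_1 = sigma^2 theta_1 = 3 * (-0.239) = -0.717
  c_2 = 0
Equations for k = 0 and k = 1 (AR order 1):
  gamma(0) = phi_1 gamma(1) + c_0
  gamma(1) = phi_1 gamma(0) + c_1
Substituting the second into the first: gamma(0) (1 - phi_1^2) = c_0 + phi_1 c_1, so
  gamma(0) = (c_0 + phi_1 c_1) / (1 - phi_1^2) = (3.276762 + (-0.147)(-0.717)) / (1 - (-0.147)^2) = 3.382161 / 0.978391 = 3.45686.
  gamma(1) = phi_1 gamma(0) + c_1 = (-0.147)(3.45686) + (-0.717) = -1.225158.
Therefore gamma(1) = -1.2252 (to 4 decimal places).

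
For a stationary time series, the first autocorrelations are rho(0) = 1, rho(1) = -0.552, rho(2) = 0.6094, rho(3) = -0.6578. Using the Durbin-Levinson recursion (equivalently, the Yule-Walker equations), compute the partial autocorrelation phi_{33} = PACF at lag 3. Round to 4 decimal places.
\phi_{33} = -0.4039

The PACF at lag k is phi_{kk}, the last component of the solution
to the Yule-Walker system G_k phi = r_k where
  (G_k)_{ij} = rho(|i - j|), (r_k)_i = rho(i), i,j = 1..k.
Equivalently, Durbin-Levinson gives phi_{kk} iteratively:
  phi_{11} = rho(1)
  phi_{kk} = [rho(k) - sum_{j=1..k-1} phi_{k-1,j} rho(k-j)]
            / [1 - sum_{j=1..k-1} phi_{k-1,j} rho(j)],
  phi_{k,j} = phi_{k-1,j} - phi_{kk} phi_{k-1,k-j},  j = 1..k-1.
Step k = 1:
  phi_11 = rho(1) = -0.552.
Step k = 2:
  phi_22 = [rho(2) - phi_11 rho(1)] / [1 - phi_11 rho(1)] = [0.6094 - (-0.552)(-0.552)] / [1 - (-0.552)(-0.552)]
         = 0.304696 / 0.695296 = 0.438225.
  Update: phi_21 = phi_11 - phi_22 phi_11 = -0.552 - (0.438225)(-0.552) = -0.3101.
Step k = 3:
  phi_33 = [rho(3) - phi_21 rho(2) - phi_22 rho(1)] / [1 - phi_21 rho(1) - phi_22 rho(2)]
    numerator   = -0.6578 - (-0.3101)(0.6094) - (0.438225)(-0.552) = -0.22692501
    denominator = 1 - (-0.3101)(-0.552) - (0.438225)(0.6094) = 0.56177063
  phi_33 = -0.22692501 / 0.56177063 = -0.4039.
Therefore phi_{33} = -0.4039.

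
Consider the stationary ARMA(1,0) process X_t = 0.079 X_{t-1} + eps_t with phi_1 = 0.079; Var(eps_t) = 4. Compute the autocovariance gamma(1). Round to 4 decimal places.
\gamma(1) = 0.3180

Multiply the model equation by X_{t-k} and take expectations. With theta_0 = psi_0 = 1 and psi_j the MA(infinity) weights, this gives
  gamma(k) - sum_i phi_i gamma(k-i) = c_k,
  c_k = sigma^2 * sum_{j=k..q} theta_j psi_{j-k}   (c_k = 0 for k > q),
using gamma(-m) = gamma(m).
Pure AR (q = 0): c_0 = sigma^2 = 4, c_k = 0 for k >= 1.
Equations for k = 0 and k = 1 (AR order 1):
  gamma(0) = phi_1 gamma(1) + c_0
  gamma(1) = phi_1 gamma(0) + c_1
Substituting the second into the first: gamma(0) (1 - phi_1^2) = c_0 + phi_1 c_1, so
  gamma(0) = c_0 / (1 - phi_1^2) = 4 / (1 - (0.079)^2) = 4 / 0.993759 = 4.025121.
  gamma(1) = phi_1 gamma(0) = (0.079)(4.025121) = 0.317985.
Therefore gamma(1) = 0.3180 (to 4 decimal places).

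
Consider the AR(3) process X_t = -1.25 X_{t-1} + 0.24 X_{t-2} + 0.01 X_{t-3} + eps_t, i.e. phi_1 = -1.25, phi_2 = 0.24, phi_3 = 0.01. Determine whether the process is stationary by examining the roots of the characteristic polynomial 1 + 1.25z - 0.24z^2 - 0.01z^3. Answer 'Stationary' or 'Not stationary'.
\text{Not stationary}

The AR(p) characteristic polynomial is P(z) = 1 + 1.25z - 0.24z^2 - 0.01z^3.
Stationarity requires all roots to lie outside the unit circle, i.e. |z| > 1 for every root.
Degree 3: look for a simple real root z0 first, then factor out (1 - z/z0) and solve the remaining quadratic.
Testing z0 = 5: P(5) = 1 + (1.25)(5) + (-0.24)(5)^2 + (-0.01)(5)^3
  = 1 + (6.25) + (-6) + (-1.25) = 0.  So z_0 = 5 is a root, |z_0| = 5.
Divide out the factor (1 - 0.2 z) = (1 - z/z0) (since 1/z0 = 0.2):
  P(z) = (1 - 0.2 z)(1 + (1.45) z + (0.05) z^2)
  [check: z-coef 1.45 - (0.2) = 1.25; z^2-coef 0.05 - (0.2)(1.45) = -0.24; z^3-coef -(0.2)(0.05) = -0.01.]
Remaining roots from the quadratic factor 1 + (1.45) z + (0.05) z^2:
  Set 1 + (1.45) z + (0.05) z^2 = 0, i.e. a z^2 + b z + c = 0 with a = 0.05, b = 1.45, c = 1.
  Discriminant D = b^2 - 4ac = (1.45)^2 - 4*(0.05)*1 = 2.1025 - (0.2) = 1.9025.
  D >= 0, so the roots are real: z = (-b +/- sqrt(D)) / (2a) = (-1.45 +/- 1.379311) / (0.1).
    z_1 = (-1.45 + 1.379311) / (0.1) = -0.7069,   |z_1| = 0.7069.
    z_2 = (-1.45 - 1.379311) / (0.1) = -28.2931,   |z_2| = 28.2931.
Moduli of all roots: 5.0000, 0.7069, 28.2931.
All moduli strictly greater than 1? No.
Verdict: Not stationary.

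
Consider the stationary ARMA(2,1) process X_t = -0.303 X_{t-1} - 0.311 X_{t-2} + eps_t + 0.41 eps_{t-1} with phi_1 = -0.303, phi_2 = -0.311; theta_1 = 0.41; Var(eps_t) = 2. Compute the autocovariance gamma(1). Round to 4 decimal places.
\gamma(1) = 0.0964

Multiply the model equation by X_{t-k} and take expectations. With theta_0 = psi_0 = 1 and psi_j the MA(infinity) weights, this gives
  gamma(k) - sum_i phi_i gamma(k-i) = c_k,
  c_k = sigma^2 * sum_{j=k..q} theta_j psi_{j-k}   (c_k = 0 for k > q),
using gamma(-m) = gamma(m).
psi-weights needed (psi_j = theta_j + sum_i phi_i psi_{j-i}):
  psi_1 = theta_1 + phi_1 = 0.41 + (-0.303) = 0.107
Right-hand sides:
  c_0 = sigma^2 (1 + theta_1 psi_1) = 2 * (1 + (0.41)(0.107)) = 2 * 1.04387 = 2.08774
  c_1 = sigma^2 theta_1 = 2 * (0.41) = 0.82
  c_2 = 0
Equations for k = 0, 1, 2 (AR order 2, c_2 = 0):
  (E0) gamma(0) = phi_1 gamma(1) + phi_2 gamma(2) + c_0
  (E1) gamma(1) = phi_1 gamma(0) + phi_2 gamma(1) + c_1
  (E2) gamma(2) = phi_1 gamma(1) + phi_2 gamma(0)
From (E1): gamma(1) = A gamma(0) + B with
  A = phi_1 / (1 - phi_2) = -0.303 / 1.311 = -0.231121,   B = c_1 / (1 - phi_2) = 0.82 / 1.311 = 0.625477.
Insert (E2) into (E0): gamma(0) (1 - phi_2^2) = phi_1 (1 + phi_2) gamma(1) + c_0.
  phi_1 (1 + phi_2) = (-0.303)(0.689) = -0.208767,   1 - phi_2^2 = 0.903279.
Replace gamma(1) by A gamma(0) + B and collect gamma(0):
  gamma(0) [0.903279 - (-0.208767)(-0.231121)] = (-0.208767)(0.625477) + 2.08774
  gamma(0) * 0.855029 = 1.957161
  gamma(0) = 1.957161 / 0.855029 = 2.289001.
  gamma(1) = A gamma(0) + B = (-0.231121)(2.289001) + (0.625477) = 0.09644.
Therefore gamma(1) = 0.0964 (to 4 decimal places).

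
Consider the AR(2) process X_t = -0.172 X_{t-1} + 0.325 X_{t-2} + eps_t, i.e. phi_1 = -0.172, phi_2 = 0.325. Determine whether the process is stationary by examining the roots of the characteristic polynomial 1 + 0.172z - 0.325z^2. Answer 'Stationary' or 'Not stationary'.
\text{Stationary}

The AR(p) characteristic polynomial is P(z) = 1 + 0.172z - 0.325z^2.
Stationarity requires all roots to lie outside the unit circle, i.e. |z| > 1 for every root.
Set 1 + (0.172) z + (-0.325) z^2 = 0, i.e. a z^2 + b z + c = 0 with a = -0.325, b = 0.172, c = 1.
Discriminant D = b^2 - 4ac = (0.172)^2 - 4*(-0.325)*1 = 0.029584 - (-1.3) = 1.329584.
D >= 0, so the roots are real: z = (-b +/- sqrt(D)) / (2a) = (-0.172 +/- 1.153076) / (-0.65).
  z_1 = (-0.172 + 1.153076) / (-0.65) = -1.5093,   |z_1| = 1.5093.
  z_2 = (-0.172 - 1.153076) / (-0.65) = 2.0386,   |z_2| = 2.0386.
Moduli of all roots: 1.5093, 2.0386.
All moduli strictly greater than 1? Yes.
Verdict: Stationary.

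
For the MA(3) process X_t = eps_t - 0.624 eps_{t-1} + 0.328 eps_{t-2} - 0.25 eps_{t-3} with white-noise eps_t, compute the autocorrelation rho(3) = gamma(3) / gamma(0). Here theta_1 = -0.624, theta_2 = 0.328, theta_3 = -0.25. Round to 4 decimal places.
\rho(3) = -0.1603

For an MA(q) process with theta_0 = 1, the autocovariance is
  gamma(k) = sigma^2 * sum_{i=0..q-k} theta_i * theta_{i+k},
and rho(k) = gamma(k) / gamma(0). Sigma^2 cancels.
  numerator   = (1)*(-0.25) = -0.25.
  denominator = (1)^2 + (-0.624)^2 + (0.328)^2 + (-0.25)^2 = 1.55946.
  rho(3) = -0.25 / 1.55946 = -0.1603.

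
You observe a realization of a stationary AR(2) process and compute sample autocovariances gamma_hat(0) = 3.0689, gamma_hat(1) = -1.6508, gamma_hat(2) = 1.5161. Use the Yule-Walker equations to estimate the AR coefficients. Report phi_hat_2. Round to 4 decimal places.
\hat\phi_{2} = 0.2880

The Yule-Walker equations for an AR(p) process read, in matrix form,
  Gamma_p phi = r_p,   with   (Gamma_p)_{ij} = gamma(|i - j|),
                       (r_p)_i = gamma(i),   i,j = 1..p.
Substitute the sample gammas (Toeplitz matrix and right-hand side of size 2):
  Gamma_p = [[3.0689, -1.6508], [-1.6508, 3.0689]]
  r_p     = [-1.6508, 1.5161]
Written out:
  3.0689 phi_1 - 1.6508 phi_2 = -1.6508
  -1.6508 phi_1 + 3.0689 phi_2 = 1.5161
Solve by Cramer's rule:
  det = gamma(0)^2 - gamma(1)^2 = (3.0689)^2 - (-1.6508)^2 = 9.41814721 - 2.72514064 = 6.69300657
  phi_hat_1 = [gamma(1) gamma(0) - gamma(1) gamma(2)] / det = [(-1.6508)(3.0689) - (-1.6508)(1.5161)] / 6.69300657 = -2.56336224 / 6.69300657 = -0.383
  phi_hat_2 = [gamma(0) gamma(2) - gamma(1)^2] / det = [(3.0689)(1.5161) - (-1.6508)^2] / 6.69300657 = 1.92761865 / 6.69300657 = 0.288
So phi_hat = [-0.3830, 0.2880].
Therefore phi_hat_2 = 0.2880.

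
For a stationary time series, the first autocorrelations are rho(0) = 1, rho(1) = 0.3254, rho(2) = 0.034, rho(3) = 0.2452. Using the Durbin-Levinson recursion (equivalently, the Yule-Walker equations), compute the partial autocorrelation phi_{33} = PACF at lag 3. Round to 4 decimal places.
\phi_{33} = 0.2920

The PACF at lag k is phi_{kk}, the last component of the solution
to the Yule-Walker system G_k phi = r_k where
  (G_k)_{ij} = rho(|i - j|), (r_k)_i = rho(i), i,j = 1..k.
Equivalently, Durbin-Levinson gives phi_{kk} iteratively:
  phi_{11} = rho(1)
  phi_{kk} = [rho(k) - sum_{j=1..k-1} phi_{k-1,j} rho(k-j)]
            / [1 - sum_{j=1..k-1} phi_{k-1,j} rho(j)],
  phi_{k,j} = phi_{k-1,j} - phi_{kk} phi_{k-1,k-j},  j = 1..k-1.
Step k = 1:
  phi_11 = rho(1) = 0.3254.
Step k = 2:
  phi_22 = [rho(2) - phi_11 rho(1)] / [1 - phi_11 rho(1)] = [0.034 - (0.3254)(0.3254)] / [1 - (0.3254)(0.3254)]
         = -0.07188516 / 0.89411484 = -0.080398.
  Update: phi_21 = phi_11 - phi_22 phi_11 = 0.3254 - (-0.080398)(0.3254) = 0.351562.
Step k = 3:
  phi_33 = [rho(3) - phi_21 rho(2) - phi_22 rho(1)] / [1 - phi_21 rho(1) - phi_22 rho(2)]
    numerator   = 0.2452 - (0.351562)(0.034) - (-0.080398)(0.3254) = 0.25940846
    denominator = 1 - (0.351562)(0.3254) - (-0.080398)(0.034) = 0.88833541
  phi_33 = 0.25940846 / 0.88833541 = 0.292.
Therefore phi_{33} = 0.2920.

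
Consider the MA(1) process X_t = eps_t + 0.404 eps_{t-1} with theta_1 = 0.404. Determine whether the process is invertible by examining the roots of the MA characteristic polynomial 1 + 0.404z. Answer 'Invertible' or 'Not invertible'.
\text{Invertible}

The MA(q) characteristic polynomial is P(z) = 1 + 0.404z.
Invertibility requires all roots to lie outside the unit circle, i.e. |z| > 1 for every root.
This is linear in z: 1 + (0.404) z = 0  =>  z = -1/(0.404) = -2.475248,  |z| = 2.475248.
Moduli of all roots: 2.4752.
All moduli strictly greater than 1? Yes.
Verdict: Invertible.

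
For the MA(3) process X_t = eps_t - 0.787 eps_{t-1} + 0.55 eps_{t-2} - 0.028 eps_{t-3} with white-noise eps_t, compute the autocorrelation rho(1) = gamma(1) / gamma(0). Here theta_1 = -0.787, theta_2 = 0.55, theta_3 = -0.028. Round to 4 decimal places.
\rho(1) = -0.6425

For an MA(q) process with theta_0 = 1, the autocovariance is
  gamma(k) = sigma^2 * sum_{i=0..q-k} theta_i * theta_{i+k},
and rho(k) = gamma(k) / gamma(0). Sigma^2 cancels.
  numerator   = (1)*(-0.787) + (-0.787)*(0.55) + (0.55)*(-0.028) = -1.23525.
  denominator = (1)^2 + (-0.787)^2 + (0.55)^2 + (-0.028)^2 = 1.922653.
  rho(1) = -1.23525 / 1.922653 = -0.6425.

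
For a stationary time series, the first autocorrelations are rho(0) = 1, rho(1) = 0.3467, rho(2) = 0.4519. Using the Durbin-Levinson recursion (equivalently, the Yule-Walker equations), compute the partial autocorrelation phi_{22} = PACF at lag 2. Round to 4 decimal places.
\phi_{22} = 0.3770

The PACF at lag k is phi_{kk}, the last component of the solution
to the Yule-Walker system G_k phi = r_k where
  (G_k)_{ij} = rho(|i - j|), (r_k)_i = rho(i), i,j = 1..k.
Equivalently, Durbin-Levinson gives phi_{kk} iteratively:
  phi_{11} = rho(1)
  phi_{kk} = [rho(k) - sum_{j=1..k-1} phi_{k-1,j} rho(k-j)]
            / [1 - sum_{j=1..k-1} phi_{k-1,j} rho(j)],
  phi_{k,j} = phi_{k-1,j} - phi_{kk} phi_{k-1,k-j},  j = 1..k-1.
Step k = 1:
  phi_11 = rho(1) = 0.3467.
Step k = 2:
  phi_22 = [rho(2) - phi_11 rho(1)] / [1 - phi_11 rho(1)] = [0.4519 - (0.3467)(0.3467)] / [1 - (0.3467)(0.3467)]
         = 0.33169911 / 0.87979911 = 0.377.
Therefore phi_{22} = 0.3770.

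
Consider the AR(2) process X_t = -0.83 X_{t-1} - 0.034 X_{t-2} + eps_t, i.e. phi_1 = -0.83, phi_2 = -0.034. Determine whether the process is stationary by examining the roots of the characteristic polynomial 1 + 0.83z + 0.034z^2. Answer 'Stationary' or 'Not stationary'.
\text{Stationary}

The AR(p) characteristic polynomial is P(z) = 1 + 0.83z + 0.034z^2.
Stationarity requires all roots to lie outside the unit circle, i.e. |z| > 1 for every root.
Set 1 + (0.83) z + (0.034) z^2 = 0, i.e. a z^2 + b z + c = 0 with a = 0.034, b = 0.83, c = 1.
Discriminant D = b^2 - 4ac = (0.83)^2 - 4*(0.034)*1 = 0.6889 - (0.136) = 0.5529.
D >= 0, so the roots are real: z = (-b +/- sqrt(D)) / (2a) = (-0.83 +/- 0.743572) / (0.068).
  z_1 = (-0.83 + 0.743572) / (0.068) = -1.271,   |z_1| = 1.271.
  z_2 = (-0.83 - 0.743572) / (0.068) = -23.1408,   |z_2| = 23.1408.
Moduli of all roots: 1.2710, 23.1408.
All moduli strictly greater than 1? Yes.
Verdict: Stationary.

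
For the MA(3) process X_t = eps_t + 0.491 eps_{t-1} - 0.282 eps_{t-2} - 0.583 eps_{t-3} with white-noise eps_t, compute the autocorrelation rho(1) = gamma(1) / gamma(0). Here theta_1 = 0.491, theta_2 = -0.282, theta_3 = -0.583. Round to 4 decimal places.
\rho(1) = 0.3113

For an MA(q) process with theta_0 = 1, the autocovariance is
  gamma(k) = sigma^2 * sum_{i=0..q-k} theta_i * theta_{i+k},
and rho(k) = gamma(k) / gamma(0). Sigma^2 cancels.
  numerator   = (1)*(0.491) + (0.491)*(-0.282) + (-0.282)*(-0.583) = 0.516944.
  denominator = (1)^2 + (0.491)^2 + (-0.282)^2 + (-0.583)^2 = 1.660494.
  rho(1) = 0.516944 / 1.660494 = 0.3113.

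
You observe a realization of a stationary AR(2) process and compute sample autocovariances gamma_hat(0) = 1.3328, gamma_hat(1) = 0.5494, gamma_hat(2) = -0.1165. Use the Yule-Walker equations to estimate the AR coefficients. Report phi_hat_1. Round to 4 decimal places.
\hat\phi_{1} = 0.5400

The Yule-Walker equations for an AR(p) process read, in matrix form,
  Gamma_p phi = r_p,   with   (Gamma_p)_{ij} = gamma(|i - j|),
                       (r_p)_i = gamma(i),   i,j = 1..p.
Substitute the sample gammas (Toeplitz matrix and right-hand side of size 2):
  Gamma_p = [[1.3328, 0.5494], [0.5494, 1.3328]]
  r_p     = [0.5494, -0.1165]
Written out:
  1.3328 phi_1 + 0.5494 phi_2 = 0.5494
  0.5494 phi_1 + 1.3328 phi_2 = -0.1165
Solve by Cramer's rule:
  det = gamma(0)^2 - gamma(1)^2 = (1.3328)^2 - (0.5494)^2 = 1.77635584 - 0.30184036 = 1.47451548
  phi_hat_1 = [gamma(1) gamma(0) - gamma(1) gamma(2)] / det = [(0.5494)(1.3328) - (0.5494)(-0.1165)] / 1.47451548 = 0.79624542 / 1.47451548 = 0.54
  phi_hat_2 = [gamma(0) gamma(2) - gamma(1)^2] / det = [(1.3328)(-0.1165) - (0.5494)^2] / 1.47451548 = -0.45711156 / 1.47451548 = -0.31
So phi_hat = [0.5400, -0.3100].
Therefore phi_hat_1 = 0.5400.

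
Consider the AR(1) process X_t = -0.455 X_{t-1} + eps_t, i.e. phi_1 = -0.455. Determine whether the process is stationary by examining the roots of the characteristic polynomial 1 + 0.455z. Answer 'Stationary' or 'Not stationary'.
\text{Stationary}

The AR(p) characteristic polynomial is P(z) = 1 + 0.455z.
Stationarity requires all roots to lie outside the unit circle, i.e. |z| > 1 for every root.
This is linear in z: 1 + (0.455) z = 0  =>  z = -1/(0.455) = -2.197802,  |z| = 2.197802.
Moduli of all roots: 2.1978.
All moduli strictly greater than 1? Yes.
Verdict: Stationary.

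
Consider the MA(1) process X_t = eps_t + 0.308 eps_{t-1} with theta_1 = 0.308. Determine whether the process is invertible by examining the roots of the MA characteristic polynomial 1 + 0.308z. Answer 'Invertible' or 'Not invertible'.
\text{Invertible}

The MA(q) characteristic polynomial is P(z) = 1 + 0.308z.
Invertibility requires all roots to lie outside the unit circle, i.e. |z| > 1 for every root.
This is linear in z: 1 + (0.308) z = 0  =>  z = -1/(0.308) = -3.246753,  |z| = 3.246753.
Moduli of all roots: 3.2468.
All moduli strictly greater than 1? Yes.
Verdict: Invertible.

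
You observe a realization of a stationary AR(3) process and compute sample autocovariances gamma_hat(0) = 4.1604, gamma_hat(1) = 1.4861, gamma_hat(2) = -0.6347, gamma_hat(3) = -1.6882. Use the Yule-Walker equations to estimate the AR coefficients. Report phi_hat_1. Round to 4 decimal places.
\hat\phi_{1} = 0.3820

The Yule-Walker equations for an AR(p) process read, in matrix form,
  Gamma_p phi = r_p,   with   (Gamma_p)_{ij} = gamma(|i - j|),
                       (r_p)_i = gamma(i),   i,j = 1..p.
Substitute the sample gammas (Toeplitz matrix and right-hand side of size 3):
  Gamma_p = [[4.1604, 1.4861, -0.6347], [1.4861, 4.1604, 1.4861], [-0.6347, 1.4861, 4.1604]]
  r_p     = [1.4861, -0.6347, -1.6882]
Written out (R1..R3):
  (R1) 4.1604 phi_1 + 1.4861 phi_2 - 0.6347 phi_3 = 1.4861
  (R2) 1.4861 phi_1 + 4.1604 phi_2 + 1.4861 phi_3 = -0.6347
  (R3) -0.6347 phi_1 + 1.4861 phi_2 + 4.1604 phi_3 = -1.6882
Gaussian elimination:
  R2 <- R2 - (1.4861/4.1604) R1 = R2 - (0.357201) R1:  3.629563 phi_2 + 1.712816 phi_3 = -1.165537
  R3 <- R3 - (-0.6347/4.1604) R1 = R3 - (-0.152557) R1:  1.712816 phi_2 + 4.063572 phi_3 = -1.461484
  R3 <- R3 - (1.712816/3.629563) R2 = R3 - (0.471907) R2:  3.255282 phi_3 = -0.91146
Back-substitution:
  phi_hat_3 = -0.91146 / 3.255282 = -0.279994
  phi_hat_2 = (-1.165537 - (1.712816)(-0.279994)) / 3.629563 = -0.188992
  phi_hat_1 = (1.4861 - (1.4861)(-0.188992) - (-0.6347)(-0.279994)) / 4.1604 = 0.381994
So phi_hat = [0.3820, -0.1890, -0.2800].
Therefore phi_hat_1 = 0.3820.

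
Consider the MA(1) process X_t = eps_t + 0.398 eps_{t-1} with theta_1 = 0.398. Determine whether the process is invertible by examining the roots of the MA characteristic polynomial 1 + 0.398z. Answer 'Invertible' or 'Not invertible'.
\text{Invertible}

The MA(q) characteristic polynomial is P(z) = 1 + 0.398z.
Invertibility requires all roots to lie outside the unit circle, i.e. |z| > 1 for every root.
This is linear in z: 1 + (0.398) z = 0  =>  z = -1/(0.398) = -2.512563,  |z| = 2.512563.
Moduli of all roots: 2.5126.
All moduli strictly greater than 1? Yes.
Verdict: Invertible.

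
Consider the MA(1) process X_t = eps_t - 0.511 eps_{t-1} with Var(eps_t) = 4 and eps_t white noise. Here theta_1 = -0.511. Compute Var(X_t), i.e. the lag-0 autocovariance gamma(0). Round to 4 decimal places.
\gamma(0) = 5.0445

For an MA(q) process X_t = eps_t + sum_i theta_i eps_{t-i} with
Var(eps_t) = sigma^2, the variance is
  gamma(0) = sigma^2 * (1 + sum_i theta_i^2).
  sum_i theta_i^2 = (-0.511)^2 = 0.261121.
  gamma(0) = 4 * (1 + 0.261121) = 4 * 1.261121 = 5.044484, which rounds to 5.0445.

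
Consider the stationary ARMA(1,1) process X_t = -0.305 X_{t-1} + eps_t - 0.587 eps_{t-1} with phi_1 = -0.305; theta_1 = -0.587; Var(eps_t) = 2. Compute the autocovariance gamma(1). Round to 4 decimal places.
\gamma(1) = -2.3191

Multiply the model equation by X_{t-k} and take expectations. With theta_0 = psi_0 = 1 and psi_j the MA(infinity) weights, this gives
  gamma(k) - sum_i phi_i gamma(k-i) = c_k,
  c_k = sigma^2 * sum_{j=k..q} theta_j psi_{j-k}   (c_k = 0 for k > q),
using gamma(-m) = gamma(m).
psi-weights needed (psi_j = theta_j + sum_i phi_i psi_{j-i}):
  psi_1 = theta_1 + phi_1 = -0.587 + (-0.305) = -0.892
Right-hand sides:
  c_0 = sigma^2 (1 + theta_1 psi_1) = 2 * (1 + (-0.587)(-0.892)) = 2 * 1.523604 = 3.047208
  c_1 = sigma^2 theta_1 = 2 * (-0.587) = -1.174
  c_2 = 0
Equations for k = 0 and k = 1 (AR order 1):
  gamma(0) = phi_1 gamma(1) + c_0
  gamma(1) = phi_1 gamma(0) + c_1
Substituting the second into the first: gamma(0) (1 - phi_1^2) = c_0 + phi_1 c_1, so
  gamma(0) = (c_0 + phi_1 c_1) / (1 - phi_1^2) = (3.047208 + (-0.305)(-1.174)) / (1 - (-0.305)^2) = 3.405278 / 0.906975 = 3.754545.
  gamma(1) = phi_1 gamma(0) + c_1 = (-0.305)(3.754545) + (-1.174) = -2.319136.
Therefore gamma(1) = -2.3191 (to 4 decimal places).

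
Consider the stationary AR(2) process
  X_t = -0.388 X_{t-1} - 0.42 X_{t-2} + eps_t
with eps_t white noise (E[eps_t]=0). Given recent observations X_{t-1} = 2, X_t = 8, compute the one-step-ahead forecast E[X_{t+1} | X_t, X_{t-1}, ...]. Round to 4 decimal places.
E[X_{t+1} \mid \mathcal F_t] = -3.9440

For an AR(p) model X_t = c + sum_i phi_i X_{t-i} + eps_t, the
one-step-ahead conditional mean is
  E[X_{t+1} | X_t, ...] = c + sum_i phi_i X_{t+1-i}.
Substitute known values:
  E[X_{t+1} | ...] = (-0.388) * (8) + (-0.42) * (2)
                   = -3.9440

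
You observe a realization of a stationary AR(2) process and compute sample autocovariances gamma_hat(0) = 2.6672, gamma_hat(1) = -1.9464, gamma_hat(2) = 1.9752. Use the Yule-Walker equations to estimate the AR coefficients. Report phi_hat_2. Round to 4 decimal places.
\hat\phi_{2} = 0.4450

The Yule-Walker equations for an AR(p) process read, in matrix form,
  Gamma_p phi = r_p,   with   (Gamma_p)_{ij} = gamma(|i - j|),
                       (r_p)_i = gamma(i),   i,j = 1..p.
Substitute the sample gammas (Toeplitz matrix and right-hand side of size 2):
  Gamma_p = [[2.6672, -1.9464], [-1.9464, 2.6672]]
  r_p     = [-1.9464, 1.9752]
Written out:
  2.6672 phi_1 - 1.9464 phi_2 = -1.9464
  -1.9464 phi_1 + 2.6672 phi_2 = 1.9752
Solve by Cramer's rule:
  det = gamma(0)^2 - gamma(1)^2 = (2.6672)^2 - (-1.9464)^2 = 7.11395584 - 3.78847296 = 3.32548288
  phi_hat_1 = [gamma(1) gamma(0) - gamma(1) gamma(2)] / det = [(-1.9464)(2.6672) - (-1.9464)(1.9752)] / 3.32548288 = -1.3469088 / 3.32548288 = -0.405
  phi_hat_2 = [gamma(0) gamma(2) - gamma(1)^2] / det = [(2.6672)(1.9752) - (-1.9464)^2] / 3.32548288 = 1.47978048 / 3.32548288 = 0.445
So phi_hat = [-0.4050, 0.4450].
Therefore phi_hat_2 = 0.4450.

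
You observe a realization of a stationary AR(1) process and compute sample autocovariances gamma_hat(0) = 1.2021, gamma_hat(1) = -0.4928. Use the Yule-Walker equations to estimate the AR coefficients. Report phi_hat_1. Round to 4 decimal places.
\hat\phi_{1} = -0.4099

The Yule-Walker equations for an AR(p) process read, in matrix form,
  Gamma_p phi = r_p,   with   (Gamma_p)_{ij} = gamma(|i - j|),
                       (r_p)_i = gamma(i),   i,j = 1..p.
Substitute the sample gammas (Toeplitz matrix and right-hand side of size 1):
  Gamma_p = [[1.2021]]
  r_p     = [-0.4928]
With p = 1 this is the single equation gamma(0) phi_1 = gamma(1):
  phi_hat_1 = gamma(1) / gamma(0) = -0.4928 / 1.2021 = -0.4099.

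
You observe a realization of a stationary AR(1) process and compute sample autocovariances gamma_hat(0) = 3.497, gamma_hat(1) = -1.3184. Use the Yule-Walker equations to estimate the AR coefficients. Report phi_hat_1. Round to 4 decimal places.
\hat\phi_{1} = -0.3770

The Yule-Walker equations for an AR(p) process read, in matrix form,
  Gamma_p phi = r_p,   with   (Gamma_p)_{ij} = gamma(|i - j|),
                       (r_p)_i = gamma(i),   i,j = 1..p.
Substitute the sample gammas (Toeplitz matrix and right-hand side of size 1):
  Gamma_p = [[3.497]]
  r_p     = [-1.3184]
With p = 1 this is the single equation gamma(0) phi_1 = gamma(1):
  phi_hat_1 = gamma(1) / gamma(0) = -1.3184 / 3.497 = -0.3770.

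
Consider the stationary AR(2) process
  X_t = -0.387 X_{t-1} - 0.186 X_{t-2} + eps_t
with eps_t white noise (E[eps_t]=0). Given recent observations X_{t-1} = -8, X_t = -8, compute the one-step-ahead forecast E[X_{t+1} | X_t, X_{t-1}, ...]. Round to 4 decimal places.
E[X_{t+1} \mid \mathcal F_t] = 4.5840

For an AR(p) model X_t = c + sum_i phi_i X_{t-i} + eps_t, the
one-step-ahead conditional mean is
  E[X_{t+1} | X_t, ...] = c + sum_i phi_i X_{t+1-i}.
Substitute known values:
  E[X_{t+1} | ...] = (-0.387) * (-8) + (-0.186) * (-8)
                   = 4.5840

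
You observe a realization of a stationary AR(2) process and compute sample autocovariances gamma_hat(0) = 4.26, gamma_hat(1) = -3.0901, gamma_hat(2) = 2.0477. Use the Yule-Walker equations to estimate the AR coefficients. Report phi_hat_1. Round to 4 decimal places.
\hat\phi_{1} = -0.7950

The Yule-Walker equations for an AR(p) process read, in matrix form,
  Gamma_p phi = r_p,   with   (Gamma_p)_{ij} = gamma(|i - j|),
                       (r_p)_i = gamma(i),   i,j = 1..p.
Substitute the sample gammas (Toeplitz matrix and right-hand side of size 2):
  Gamma_p = [[4.26, -3.0901], [-3.0901, 4.26]]
  r_p     = [-3.0901, 2.0477]
Written out:
  4.26 phi_1 - 3.0901 phi_2 = -3.0901
  -3.0901 phi_1 + 4.26 phi_2 = 2.0477
Solve by Cramer's rule:
  det = gamma(0)^2 - gamma(1)^2 = (4.26)^2 - (-3.0901)^2 = 18.1476 - 9.54871801 = 8.59888199
  phi_hat_1 = [gamma(1) gamma(0) - gamma(1) gamma(2)] / det = [(-3.0901)(4.26) - (-3.0901)(2.0477)] / 8.59888199 = -6.83622823 / 8.59888199 = -0.795
  phi_hat_2 = [gamma(0) gamma(2) - gamma(1)^2] / det = [(4.26)(2.0477) - (-3.0901)^2] / 8.59888199 = -0.82551601 / 8.59888199 = -0.096
So phi_hat = [-0.7950, -0.0960].
Therefore phi_hat_1 = -0.7950.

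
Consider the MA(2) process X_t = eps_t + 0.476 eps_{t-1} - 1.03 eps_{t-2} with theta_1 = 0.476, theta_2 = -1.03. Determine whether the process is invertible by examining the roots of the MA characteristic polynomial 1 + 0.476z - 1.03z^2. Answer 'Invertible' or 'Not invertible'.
\text{Not invertible}

The MA(q) characteristic polynomial is P(z) = 1 + 0.476z - 1.03z^2.
Invertibility requires all roots to lie outside the unit circle, i.e. |z| > 1 for every root.
Set 1 + (0.476) z + (-1.03) z^2 = 0, i.e. a z^2 + b z + c = 0 with a = -1.03, b = 0.476, c = 1.
Discriminant D = b^2 - 4ac = (0.476)^2 - 4*(-1.03)*1 = 0.226576 - (-4.12) = 4.346576.
D >= 0, so the roots are real: z = (-b +/- sqrt(D)) / (2a) = (-0.476 +/- 2.084844) / (-2.06).
  z_1 = (-0.476 + 2.084844) / (-2.06) = -0.781,   |z_1| = 0.781.
  z_2 = (-0.476 - 2.084844) / (-2.06) = 1.2431,   |z_2| = 1.2431.
Moduli of all roots: 0.7810, 1.2431.
All moduli strictly greater than 1? No.
Verdict: Not invertible.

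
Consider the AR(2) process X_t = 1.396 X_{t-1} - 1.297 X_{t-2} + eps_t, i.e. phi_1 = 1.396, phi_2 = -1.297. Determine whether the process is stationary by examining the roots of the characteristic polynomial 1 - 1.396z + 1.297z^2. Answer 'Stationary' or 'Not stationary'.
\text{Not stationary}

The AR(p) characteristic polynomial is P(z) = 1 - 1.396z + 1.297z^2.
Stationarity requires all roots to lie outside the unit circle, i.e. |z| > 1 for every root.
Set 1 + (-1.396) z + (1.297) z^2 = 0, i.e. a z^2 + b z + c = 0 with a = 1.297, b = -1.396, c = 1.
Discriminant D = b^2 - 4ac = (-1.396)^2 - 4*(1.297)*1 = 1.948816 - (5.188) = -3.239184.
D < 0, so the roots are the complex-conjugate pair z = (-b +/- i sqrt(-D)) / (2a) = 0.5382 +/- 0.6938i.
For a conjugate pair |z|^2 = z * conj(z) = (product of roots) = c/a = 1/(1.297) = 0.77101, so |z| = sqrt(0.77101) = 0.8781 for both roots.
Moduli of all roots: 0.8781, 0.8781.
All moduli strictly greater than 1? No.
Verdict: Not stationary.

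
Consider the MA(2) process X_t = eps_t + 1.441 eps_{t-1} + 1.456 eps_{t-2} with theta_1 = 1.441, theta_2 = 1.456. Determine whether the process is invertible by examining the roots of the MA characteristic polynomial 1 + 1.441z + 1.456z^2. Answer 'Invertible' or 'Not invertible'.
\text{Not invertible}

The MA(q) characteristic polynomial is P(z) = 1 + 1.441z + 1.456z^2.
Invertibility requires all roots to lie outside the unit circle, i.e. |z| > 1 for every root.
Set 1 + (1.441) z + (1.456) z^2 = 0, i.e. a z^2 + b z + c = 0 with a = 1.456, b = 1.441, c = 1.
Discriminant D = b^2 - 4ac = (1.441)^2 - 4*(1.456)*1 = 2.076481 - (5.824) = -3.747519.
D < 0, so the roots are the complex-conjugate pair z = (-b +/- i sqrt(-D)) / (2a) = -0.4948 +/- 0.6648i.
For a conjugate pair |z|^2 = z * conj(z) = (product of roots) = c/a = 1/(1.456) = 0.686813, so |z| = sqrt(0.686813) = 0.8287 for both roots.
Moduli of all roots: 0.8287, 0.8287.
All moduli strictly greater than 1? No.
Verdict: Not invertible.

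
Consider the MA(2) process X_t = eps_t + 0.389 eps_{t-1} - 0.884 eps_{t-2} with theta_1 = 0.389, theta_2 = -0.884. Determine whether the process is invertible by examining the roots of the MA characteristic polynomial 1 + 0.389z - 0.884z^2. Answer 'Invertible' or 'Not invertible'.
\text{Not invertible}

The MA(q) characteristic polynomial is P(z) = 1 + 0.389z - 0.884z^2.
Invertibility requires all roots to lie outside the unit circle, i.e. |z| > 1 for every root.
Set 1 + (0.389) z + (-0.884) z^2 = 0, i.e. a z^2 + b z + c = 0 with a = -0.884, b = 0.389, c = 1.
Discriminant D = b^2 - 4ac = (0.389)^2 - 4*(-0.884)*1 = 0.151321 - (-3.536) = 3.687321.
D >= 0, so the roots are real: z = (-b +/- sqrt(D)) / (2a) = (-0.389 +/- 1.92024) / (-1.768).
  z_1 = (-0.389 + 1.92024) / (-1.768) = -0.8661,   |z_1| = 0.8661.
  z_2 = (-0.389 - 1.92024) / (-1.768) = 1.3061,   |z_2| = 1.3061.
Moduli of all roots: 0.8661, 1.3061.
All moduli strictly greater than 1? No.
Verdict: Not invertible.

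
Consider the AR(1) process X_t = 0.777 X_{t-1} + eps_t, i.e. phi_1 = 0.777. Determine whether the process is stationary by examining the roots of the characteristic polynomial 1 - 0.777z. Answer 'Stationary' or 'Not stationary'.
\text{Stationary}

The AR(p) characteristic polynomial is P(z) = 1 - 0.777z.
Stationarity requires all roots to lie outside the unit circle, i.e. |z| > 1 for every root.
This is linear in z: 1 + (-0.777) z = 0  =>  z = -1/(-0.777) = 1.287001,  |z| = 1.287001.
Moduli of all roots: 1.2870.
All moduli strictly greater than 1? Yes.
Verdict: Stationary.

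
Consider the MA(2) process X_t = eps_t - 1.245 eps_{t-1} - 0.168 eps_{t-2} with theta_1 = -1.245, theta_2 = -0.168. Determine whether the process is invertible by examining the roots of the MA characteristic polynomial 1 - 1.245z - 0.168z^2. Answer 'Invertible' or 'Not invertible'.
\text{Not invertible}

The MA(q) characteristic polynomial is P(z) = 1 - 1.245z - 0.168z^2.
Invertibility requires all roots to lie outside the unit circle, i.e. |z| > 1 for every root.
Set 1 + (-1.245) z + (-0.168) z^2 = 0, i.e. a z^2 + b z + c = 0 with a = -0.168, b = -1.245, c = 1.
Discriminant D = b^2 - 4ac = (-1.245)^2 - 4*(-0.168)*1 = 1.550025 - (-0.672) = 2.222025.
D >= 0, so the roots are real: z = (-b +/- sqrt(D)) / (2a) = (1.245 +/- 1.490646) / (-0.336).
  z_1 = (1.245 + 1.490646) / (-0.336) = -8.1418,   |z_1| = 8.1418.
  z_2 = (1.245 - 1.490646) / (-0.336) = 0.7311,   |z_2| = 0.7311.
Moduli of all roots: 8.1418, 0.7311.
All moduli strictly greater than 1? No.
Verdict: Not invertible.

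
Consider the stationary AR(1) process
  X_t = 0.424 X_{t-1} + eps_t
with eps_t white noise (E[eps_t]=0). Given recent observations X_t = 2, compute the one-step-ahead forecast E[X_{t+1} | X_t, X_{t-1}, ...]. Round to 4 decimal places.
E[X_{t+1} \mid \mathcal F_t] = 0.8480

For an AR(p) model X_t = c + sum_i phi_i X_{t-i} + eps_t, the
one-step-ahead conditional mean is
  E[X_{t+1} | X_t, ...] = c + sum_i phi_i X_{t+1-i}.
Substitute known values:
  E[X_{t+1} | ...] = (0.424) * (2)
                   = 0.8480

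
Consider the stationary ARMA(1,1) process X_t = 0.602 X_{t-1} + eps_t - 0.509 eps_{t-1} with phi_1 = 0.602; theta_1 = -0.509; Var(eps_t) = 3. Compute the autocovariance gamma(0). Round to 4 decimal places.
\gamma(0) = 3.0407

Multiply the model equation by X_{t-k} and take expectations. With theta_0 = psi_0 = 1 and psi_j the MA(infinity) weights, this gives
  gamma(k) - sum_i phi_i gamma(k-i) = c_k,
  c_k = sigma^2 * sum_{j=k..q} theta_j psi_{j-k}   (c_k = 0 for k > q),
using gamma(-m) = gamma(m).
psi-weights needed (psi_j = theta_j + sum_i phi_i psi_{j-i}):
  psi_1 = theta_1 + phi_1 = -0.509 + (0.602) = 0.093
Right-hand sides:
  c_0 = sigma^2 (1 + theta_1 psi_1) = 3 * (1 + (-0.509)(0.093)) = 3 * 0.952663 = 2.857989
  c_1 = sigma^2 theta_1 = 3 * (-0.509) = -1.527
  c_2 = 0
Equations for k = 0 and k = 1 (AR order 1):
  gamma(0) = phi_1 gamma(1) + c_0
  gamma(1) = phi_1 gamma(0) + c_1
Substituting the second into the first: gamma(0) (1 - phi_1^2) = c_0 + phi_1 c_1, so
  gamma(0) = (c_0 + phi_1 c_1) / (1 - phi_1^2) = (2.857989 + (0.602)(-1.527)) / (1 - (0.602)^2) = 1.938735 / 0.637596 = 3.040695.
Therefore gamma(0) = 3.0407 (to 4 decimal places).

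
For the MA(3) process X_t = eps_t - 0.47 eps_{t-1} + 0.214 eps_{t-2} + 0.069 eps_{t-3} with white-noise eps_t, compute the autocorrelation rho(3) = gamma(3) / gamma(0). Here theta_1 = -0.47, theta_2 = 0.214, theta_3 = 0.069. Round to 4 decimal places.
\rho(3) = 0.0543

For an MA(q) process with theta_0 = 1, the autocovariance is
  gamma(k) = sigma^2 * sum_{i=0..q-k} theta_i * theta_{i+k},
and rho(k) = gamma(k) / gamma(0). Sigma^2 cancels.
  numerator   = (1)*(0.069) = 0.069.
  denominator = (1)^2 + (-0.47)^2 + (0.214)^2 + (0.069)^2 = 1.271457.
  rho(3) = 0.069 / 1.271457 = 0.0543.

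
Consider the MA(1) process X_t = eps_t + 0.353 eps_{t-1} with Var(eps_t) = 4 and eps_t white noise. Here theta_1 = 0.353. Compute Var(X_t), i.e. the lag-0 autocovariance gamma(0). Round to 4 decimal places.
\gamma(0) = 4.4984

For an MA(q) process X_t = eps_t + sum_i theta_i eps_{t-i} with
Var(eps_t) = sigma^2, the variance is
  gamma(0) = sigma^2 * (1 + sum_i theta_i^2).
  sum_i theta_i^2 = (0.353)^2 = 0.124609.
  gamma(0) = 4 * (1 + 0.124609) = 4 * 1.124609 = 4.498436, which rounds to 4.4984.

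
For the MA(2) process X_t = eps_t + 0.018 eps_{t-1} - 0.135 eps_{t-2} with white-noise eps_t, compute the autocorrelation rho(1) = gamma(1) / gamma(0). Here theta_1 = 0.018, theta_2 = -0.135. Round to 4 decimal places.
\rho(1) = 0.0153

For an MA(q) process with theta_0 = 1, the autocovariance is
  gamma(k) = sigma^2 * sum_{i=0..q-k} theta_i * theta_{i+k},
and rho(k) = gamma(k) / gamma(0). Sigma^2 cancels.
  numerator   = (1)*(0.018) + (0.018)*(-0.135) = 0.01557.
  denominator = (1)^2 + (0.018)^2 + (-0.135)^2 = 1.018549.
  rho(1) = 0.01557 / 1.018549 = 0.0153.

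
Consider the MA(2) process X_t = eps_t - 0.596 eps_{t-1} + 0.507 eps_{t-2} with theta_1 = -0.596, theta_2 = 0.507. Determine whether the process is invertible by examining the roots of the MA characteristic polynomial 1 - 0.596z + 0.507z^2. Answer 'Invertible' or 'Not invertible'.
\text{Invertible}

The MA(q) characteristic polynomial is P(z) = 1 - 0.596z + 0.507z^2.
Invertibility requires all roots to lie outside the unit circle, i.e. |z| > 1 for every root.
Set 1 + (-0.596) z + (0.507) z^2 = 0, i.e. a z^2 + b z + c = 0 with a = 0.507, b = -0.596, c = 1.
Discriminant D = b^2 - 4ac = (-0.596)^2 - 4*(0.507)*1 = 0.355216 - (2.028) = -1.672784.
D < 0, so the roots are the complex-conjugate pair z = (-b +/- i sqrt(-D)) / (2a) = 0.5878 +/- 1.2755i.
For a conjugate pair |z|^2 = z * conj(z) = (product of roots) = c/a = 1/(0.507) = 1.972387, so |z| = sqrt(1.972387) = 1.4044 for both roots.
Moduli of all roots: 1.4044, 1.4044.
All moduli strictly greater than 1? Yes.
Verdict: Invertible.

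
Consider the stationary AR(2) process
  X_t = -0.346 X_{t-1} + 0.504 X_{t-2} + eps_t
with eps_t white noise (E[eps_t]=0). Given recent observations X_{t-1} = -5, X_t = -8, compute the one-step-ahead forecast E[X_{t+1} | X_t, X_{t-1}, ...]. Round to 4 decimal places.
E[X_{t+1} \mid \mathcal F_t] = 0.2480

For an AR(p) model X_t = c + sum_i phi_i X_{t-i} + eps_t, the
one-step-ahead conditional mean is
  E[X_{t+1} | X_t, ...] = c + sum_i phi_i X_{t+1-i}.
Substitute known values:
  E[X_{t+1} | ...] = (-0.346) * (-8) + (0.504) * (-5)
                   = 0.2480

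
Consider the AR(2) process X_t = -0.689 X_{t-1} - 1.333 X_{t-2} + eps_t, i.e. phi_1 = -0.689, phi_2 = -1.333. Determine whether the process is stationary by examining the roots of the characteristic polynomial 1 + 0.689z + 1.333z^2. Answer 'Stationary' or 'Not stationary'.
\text{Not stationary}

The AR(p) characteristic polynomial is P(z) = 1 + 0.689z + 1.333z^2.
Stationarity requires all roots to lie outside the unit circle, i.e. |z| > 1 for every root.
Set 1 + (0.689) z + (1.333) z^2 = 0, i.e. a z^2 + b z + c = 0 with a = 1.333, b = 0.689, c = 1.
Discriminant D = b^2 - 4ac = (0.689)^2 - 4*(1.333)*1 = 0.474721 - (5.332) = -4.857279.
D < 0, so the roots are the complex-conjugate pair z = (-b +/- i sqrt(-D)) / (2a) = -0.2584 +/- 0.8267i.
For a conjugate pair |z|^2 = z * conj(z) = (product of roots) = c/a = 1/(1.333) = 0.750188, so |z| = sqrt(0.750188) = 0.8661 for both roots.
Moduli of all roots: 0.8661, 0.8661.
All moduli strictly greater than 1? No.
Verdict: Not stationary.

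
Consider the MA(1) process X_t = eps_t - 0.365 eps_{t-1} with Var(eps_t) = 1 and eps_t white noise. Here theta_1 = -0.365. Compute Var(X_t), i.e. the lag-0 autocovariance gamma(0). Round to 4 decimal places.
\gamma(0) = 1.1332

For an MA(q) process X_t = eps_t + sum_i theta_i eps_{t-i} with
Var(eps_t) = sigma^2, the variance is
  gamma(0) = sigma^2 * (1 + sum_i theta_i^2).
  sum_i theta_i^2 = (-0.365)^2 = 0.133225.
  gamma(0) = 1 * (1 + 0.133225) = 1 * 1.133225 = 1.133225, which rounds to 1.1332.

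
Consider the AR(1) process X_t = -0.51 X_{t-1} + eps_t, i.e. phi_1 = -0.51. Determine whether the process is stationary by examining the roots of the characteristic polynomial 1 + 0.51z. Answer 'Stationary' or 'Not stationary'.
\text{Stationary}

The AR(p) characteristic polynomial is P(z) = 1 + 0.51z.
Stationarity requires all roots to lie outside the unit circle, i.e. |z| > 1 for every root.
This is linear in z: 1 + (0.51) z = 0  =>  z = -1/(0.51) = -1.960784,  |z| = 1.960784.
Moduli of all roots: 1.9608.
All moduli strictly greater than 1? Yes.
Verdict: Stationary.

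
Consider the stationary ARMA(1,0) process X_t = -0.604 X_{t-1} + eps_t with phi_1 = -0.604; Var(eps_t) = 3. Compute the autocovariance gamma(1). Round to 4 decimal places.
\gamma(1) = -2.8527

Multiply the model equation by X_{t-k} and take expectations. With theta_0 = psi_0 = 1 and psi_j the MA(infinity) weights, this gives
  gamma(k) - sum_i phi_i gamma(k-i) = c_k,
  c_k = sigma^2 * sum_{j=k..q} theta_j psi_{j-k}   (c_k = 0 for k > q),
using gamma(-m) = gamma(m).
Pure AR (q = 0): c_0 = sigma^2 = 3, c_k = 0 for k >= 1.
Equations for k = 0 and k = 1 (AR order 1):
  gamma(0) = phi_1 gamma(1) + c_0
  gamma(1) = phi_1 gamma(0) + c_1
Substituting the second into the first: gamma(0) (1 - phi_1^2) = c_0 + phi_1 c_1, so
  gamma(0) = c_0 / (1 - phi_1^2) = 3 / (1 - (-0.604)^2) = 3 / 0.635184 = 4.723041.
  gamma(1) = phi_1 gamma(0) = (-0.604)(4.723041) = -2.852717.
Therefore gamma(1) = -2.8527 (to 4 decimal places).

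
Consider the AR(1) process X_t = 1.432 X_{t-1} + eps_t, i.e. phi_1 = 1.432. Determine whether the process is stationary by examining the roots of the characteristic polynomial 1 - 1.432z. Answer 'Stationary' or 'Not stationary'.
\text{Not stationary}

The AR(p) characteristic polynomial is P(z) = 1 - 1.432z.
Stationarity requires all roots to lie outside the unit circle, i.e. |z| > 1 for every root.
This is linear in z: 1 + (-1.432) z = 0  =>  z = -1/(-1.432) = 0.698324,  |z| = 0.698324.
Moduli of all roots: 0.6983.
All moduli strictly greater than 1? No.
Verdict: Not stationary.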